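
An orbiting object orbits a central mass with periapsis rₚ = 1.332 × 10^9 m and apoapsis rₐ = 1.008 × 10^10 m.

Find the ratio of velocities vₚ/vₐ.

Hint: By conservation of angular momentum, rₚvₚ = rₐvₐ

Conservation of angular momentum gives rₚvₚ = rₐvₐ, so vₚ/vₐ = rₐ/rₚ.
vₚ/vₐ = 1.008e+10 / 1.332e+09 ≈ 7.568.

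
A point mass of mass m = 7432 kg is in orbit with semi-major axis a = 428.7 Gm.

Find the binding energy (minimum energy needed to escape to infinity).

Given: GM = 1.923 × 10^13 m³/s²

Convert to SI: a = 428.7 Gm = 4.287e+11 m.
Total orbital energy is E = −GMm/(2a); binding energy is E_bind = −E = GMm/(2a).
E_bind = 1.923e+13 · 7432 / (2 · 4.287e+11) J ≈ 1.667e+05 J = 166.7 kJ.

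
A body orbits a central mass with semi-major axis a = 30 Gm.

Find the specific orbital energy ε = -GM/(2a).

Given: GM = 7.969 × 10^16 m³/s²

Convert to SI: a = 30 Gm = 3e+10 m.
ε = −GM / (2a).
ε = −7.969e+16 / (2 · 3e+10) J/kg ≈ -1.328e+06 J/kg = -1.328 MJ/kg.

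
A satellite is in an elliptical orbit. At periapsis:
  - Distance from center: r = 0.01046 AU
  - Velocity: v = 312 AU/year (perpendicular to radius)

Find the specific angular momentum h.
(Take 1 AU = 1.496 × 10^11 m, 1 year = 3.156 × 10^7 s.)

Convert to SI: r = 0.01046 AU = 1.56482e+09 m; v = 312 AU/year = 1.47894e+06 m/s.
With v perpendicular to r, h = r · v.
h = 1.56482e+09 · 1.47894e+06 m²/s ≈ 2.314e+15 m²/s.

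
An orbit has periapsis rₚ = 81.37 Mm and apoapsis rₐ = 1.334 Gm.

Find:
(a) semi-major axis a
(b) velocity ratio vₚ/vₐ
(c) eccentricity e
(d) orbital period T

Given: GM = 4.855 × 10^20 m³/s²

Convert to SI: rₚ = 81.37 Mm = 8.137e+07 m; rₐ = 1.334 Gm = 1.334e+09 m.
(a) a = (rₚ + rₐ)/2 = (8.137e+07 + 1.334e+09)/2 ≈ 7.077e+08 m
(b) Conservation of angular momentum (rₚvₚ = rₐvₐ) gives vₚ/vₐ = rₐ/rₚ = 1.334e+09/8.137e+07 ≈ 16.39
(c) e = (rₐ − rₚ)/(rₐ + rₚ) = (1.334e+09 − 8.137e+07)/(1.334e+09 + 8.137e+07) ≈ 0.885
(d) With a = (rₚ + rₐ)/2 = 7.07685e+08 m, T = 2π √(a³/GM) = 2π √((7.07685e+08)³/4.855e+20) s ≈ 5368 s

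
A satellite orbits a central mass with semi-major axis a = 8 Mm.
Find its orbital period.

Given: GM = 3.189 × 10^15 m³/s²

Convert to SI: a = 8 Mm = 8e+06 m.
Kepler's third law: T = 2π √(a³ / GM).
Substituting a = 8e+06 m and GM = 3.189e+15 m³/s²:
T = 2π √((8e+06)³ / 3.189e+15) s
T ≈ 2518 s = 41.96 minutes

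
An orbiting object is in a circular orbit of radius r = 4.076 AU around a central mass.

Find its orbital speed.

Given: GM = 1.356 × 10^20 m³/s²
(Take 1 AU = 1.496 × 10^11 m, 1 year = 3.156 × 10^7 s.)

Convert to SI: r = 4.076 AU = 6.0977e+11 m.
For a circular orbit, gravity supplies the centripetal force, so v = √(GM / r).
v = √(1.356e+20 / 6.0977e+11) m/s ≈ 1.491e+04 m/s = 3.146 AU/year.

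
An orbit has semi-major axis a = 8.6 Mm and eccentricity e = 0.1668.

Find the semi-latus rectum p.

Convert to SI: a = 8.6 Mm = 8.6e+06 m.
p = a (1 − e²).
p = 8.6e+06 · (1 − (0.1668)²) = 8.6e+06 · 0.972178 ≈ 8.361e+06 m = 8.361 Mm.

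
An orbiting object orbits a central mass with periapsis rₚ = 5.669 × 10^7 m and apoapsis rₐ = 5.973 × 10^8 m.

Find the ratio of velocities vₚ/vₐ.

Conservation of angular momentum gives rₚvₚ = rₐvₐ, so vₚ/vₐ = rₐ/rₚ.
vₚ/vₐ = 5.973e+08 / 5.669e+07 ≈ 10.54.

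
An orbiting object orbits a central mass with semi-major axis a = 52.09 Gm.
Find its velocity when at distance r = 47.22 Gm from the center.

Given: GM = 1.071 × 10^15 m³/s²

Convert to SI: a = 52.09 Gm = 5.209e+10 m; r = 47.22 Gm = 4.722e+10 m.
Vis-viva: v = √(GM · (2/r − 1/a)).
2/r − 1/a = 2/4.722e+10 − 1/5.209e+10 = 2.31574e-11 m⁻¹.
v = √(1.071e+15 · 2.31574e-11) m/s ≈ 157.5 m/s = 157.5 m/s.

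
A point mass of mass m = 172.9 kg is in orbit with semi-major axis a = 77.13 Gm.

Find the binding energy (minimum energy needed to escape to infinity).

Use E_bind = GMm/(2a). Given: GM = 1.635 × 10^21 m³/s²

Convert to SI: a = 77.13 Gm = 7.713e+10 m.
Total orbital energy is E = −GMm/(2a); binding energy is E_bind = −E = GMm/(2a).
E_bind = 1.635e+21 · 172.9 / (2 · 7.713e+10) J ≈ 1.833e+12 J = 1.833 TJ.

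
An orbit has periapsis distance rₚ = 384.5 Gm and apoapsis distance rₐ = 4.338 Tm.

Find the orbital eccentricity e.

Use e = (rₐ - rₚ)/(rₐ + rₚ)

Convert to SI: rₚ = 384.5 Gm = 3.845e+11 m; rₐ = 4.338 Tm = 4.338e+12 m.
e = (rₐ − rₚ) / (rₐ + rₚ).
e = (4.338e+12 − 3.845e+11) / (4.338e+12 + 3.845e+11) = 3.9535e+12 / 4.7225e+12 ≈ 0.8372.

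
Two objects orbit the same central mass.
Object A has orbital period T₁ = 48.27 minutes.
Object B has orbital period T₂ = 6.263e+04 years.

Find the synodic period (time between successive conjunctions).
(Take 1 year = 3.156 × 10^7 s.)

Convert to SI: T₁ = 48.27 minutes = 2896.2 s; T₂ = 6.263e+04 years = 1.9766e+12 s.
T_syn = |T₁ · T₂ / (T₁ − T₂)|.
T_syn = |2896.2 · 1.9766e+12 / (2896.2 − 1.9766e+12)| s ≈ 2896 s = 48.27 minutes.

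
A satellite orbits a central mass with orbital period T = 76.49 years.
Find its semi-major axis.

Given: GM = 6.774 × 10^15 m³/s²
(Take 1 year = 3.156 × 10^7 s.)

Convert to SI: T = 76.49 years = 2.41402e+09 s.
Invert Kepler's third law: a = (GM · T² / (4π²))^(1/3).
Substituting T = 2.41402e+09 s and GM = 6.774e+15 m³/s²:
a = (6.774e+15 · (2.41402e+09)² / (4π²))^(1/3) m
a ≈ 1e+11 m = 100 Gm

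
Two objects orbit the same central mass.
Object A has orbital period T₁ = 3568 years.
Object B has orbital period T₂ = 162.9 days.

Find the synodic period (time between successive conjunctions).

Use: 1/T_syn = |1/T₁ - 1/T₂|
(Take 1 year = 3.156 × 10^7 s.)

Convert to SI: T₁ = 3568 years = 1.12606e+11 s; T₂ = 162.9 days = 1.40746e+07 s.
T_syn = |T₁ · T₂ / (T₁ − T₂)|.
T_syn = |1.12606e+11 · 1.40746e+07 / (1.12606e+11 − 1.40746e+07)| s ≈ 1.408e+07 s = 162.9 days.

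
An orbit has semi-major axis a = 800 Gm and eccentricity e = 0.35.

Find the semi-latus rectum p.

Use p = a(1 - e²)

Convert to SI: a = 800 Gm = 8e+11 m.
p = a (1 − e²).
p = 8e+11 · (1 − (0.35)²) = 8e+11 · 0.8775 ≈ 7.02e+11 m = 702 Gm.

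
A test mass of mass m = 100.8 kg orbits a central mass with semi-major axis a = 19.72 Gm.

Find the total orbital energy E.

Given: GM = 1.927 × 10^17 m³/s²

Convert to SI: a = 19.72 Gm = 1.972e+10 m.
E = −GMm / (2a).
E = −1.927e+17 · 100.8 / (2 · 1.972e+10) J ≈ -4.925e+08 J = -492.5 MJ.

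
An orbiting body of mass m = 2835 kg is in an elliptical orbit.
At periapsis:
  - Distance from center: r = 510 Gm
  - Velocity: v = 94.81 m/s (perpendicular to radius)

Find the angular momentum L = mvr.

Convert to SI: r = 510 Gm = 5.1e+11 m.
Since v is perpendicular to r, L = m · v · r.
L = 2835 · 94.81 · 5.1e+11 kg·m²/s ≈ 1.371e+17 kg·m²/s.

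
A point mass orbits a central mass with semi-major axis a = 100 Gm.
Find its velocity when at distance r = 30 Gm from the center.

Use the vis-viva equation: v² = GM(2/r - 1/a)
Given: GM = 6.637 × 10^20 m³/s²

Convert to SI: a = 100 Gm = 1e+11 m; r = 30 Gm = 3e+10 m.
Vis-viva: v = √(GM · (2/r − 1/a)).
2/r − 1/a = 2/3e+10 − 1/1e+11 = 5.66667e-11 m⁻¹.
v = √(6.637e+20 · 5.66667e-11) m/s ≈ 1.939e+05 m/s = 193.9 km/s.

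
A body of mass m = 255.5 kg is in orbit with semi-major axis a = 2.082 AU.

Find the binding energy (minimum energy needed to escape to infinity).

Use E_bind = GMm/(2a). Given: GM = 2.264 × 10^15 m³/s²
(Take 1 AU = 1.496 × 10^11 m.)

Convert to SI: a = 2.082 AU = 3.11467e+11 m.
Total orbital energy is E = −GMm/(2a); binding energy is E_bind = −E = GMm/(2a).
E_bind = 2.264e+15 · 255.5 / (2 · 3.11467e+11) J ≈ 9.286e+05 J = 928.6 kJ.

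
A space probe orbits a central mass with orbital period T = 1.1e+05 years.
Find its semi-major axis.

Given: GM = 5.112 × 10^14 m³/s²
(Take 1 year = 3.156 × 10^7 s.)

Convert to SI: T = 1.1e+05 years = 3.4716e+12 s.
Invert Kepler's third law: a = (GM · T² / (4π²))^(1/3).
Substituting T = 3.4716e+12 s and GM = 5.112e+14 m³/s²:
a = (5.112e+14 · (3.4716e+12)² / (4π²))^(1/3) m
a ≈ 5.384e+12 m = 5.384 × 10^12 m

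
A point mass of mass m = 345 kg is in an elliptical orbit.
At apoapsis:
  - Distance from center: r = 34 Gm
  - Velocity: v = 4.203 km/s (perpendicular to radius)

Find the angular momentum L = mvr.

Convert to SI: r = 34 Gm = 3.4e+10 m; v = 4.203 km/s = 4203 m/s.
Since v is perpendicular to r, L = m · v · r.
L = 345 · 4203 · 3.4e+10 kg·m²/s ≈ 4.93e+16 kg·m²/s.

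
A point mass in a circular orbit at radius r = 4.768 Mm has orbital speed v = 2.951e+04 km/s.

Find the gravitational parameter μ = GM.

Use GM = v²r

Convert to SI: r = 4.768 Mm = 4.768e+06 m; v = 2.951e+04 km/s = 2.951e+07 m/s.
For a circular orbit v² = GM/r, so GM = v² · r.
GM = (2.951e+07)² · 4.768e+06 m³/s² ≈ 4.152e+21 m³/s² = 4.152 × 10^21 m³/s².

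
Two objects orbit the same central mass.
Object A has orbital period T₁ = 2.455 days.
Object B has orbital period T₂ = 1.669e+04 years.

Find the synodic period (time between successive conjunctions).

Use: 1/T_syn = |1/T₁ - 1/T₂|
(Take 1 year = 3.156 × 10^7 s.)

Convert to SI: T₁ = 2.455 days = 212112 s; T₂ = 1.669e+04 years = 5.26736e+11 s.
T_syn = |T₁ · T₂ / (T₁ − T₂)|.
T_syn = |212112 · 5.26736e+11 / (212112 − 5.26736e+11)| s ≈ 2.121e+05 s = 2.455 days.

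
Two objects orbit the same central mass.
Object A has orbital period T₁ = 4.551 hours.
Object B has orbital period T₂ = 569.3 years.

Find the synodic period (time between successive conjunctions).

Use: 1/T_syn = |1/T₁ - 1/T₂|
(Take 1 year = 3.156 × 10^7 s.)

Convert to SI: T₁ = 4.551 hours = 16383.6 s; T₂ = 569.3 years = 1.79671e+10 s.
T_syn = |T₁ · T₂ / (T₁ − T₂)|.
T_syn = |16383.6 · 1.79671e+10 / (16383.6 − 1.79671e+10)| s ≈ 1.638e+04 s = 4.551 hours.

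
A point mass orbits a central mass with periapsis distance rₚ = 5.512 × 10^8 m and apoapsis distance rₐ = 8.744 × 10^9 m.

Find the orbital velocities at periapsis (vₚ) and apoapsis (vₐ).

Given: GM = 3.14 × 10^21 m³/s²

Use the vis-viva equation v² = GM(2/r − 1/a) with a = (rₚ + rₐ)/2 = (5.512e+08 + 8.744e+09)/2 = 4.6476e+09 m.
vₚ = √(GM · (2/rₚ − 1/a)) = √(3.14e+21 · (2/5.512e+08 − 1/4.6476e+09)) m/s ≈ 3.274e+06 m/s = 3274 km/s.
vₐ = √(GM · (2/rₐ − 1/a)) = √(3.14e+21 · (2/8.744e+09 − 1/4.6476e+09)) m/s ≈ 2.064e+05 m/s = 206.4 km/s.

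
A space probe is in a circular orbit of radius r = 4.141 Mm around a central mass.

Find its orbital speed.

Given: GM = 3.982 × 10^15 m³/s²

Convert to SI: r = 4.141 Mm = 4.141e+06 m.
For a circular orbit, gravity supplies the centripetal force, so v = √(GM / r).
v = √(3.982e+15 / 4.141e+06) m/s ≈ 3.101e+04 m/s = 31.01 km/s.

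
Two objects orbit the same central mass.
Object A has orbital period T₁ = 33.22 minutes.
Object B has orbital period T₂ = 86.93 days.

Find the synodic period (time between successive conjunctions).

Convert to SI: T₁ = 33.22 minutes = 1993.2 s; T₂ = 86.93 days = 7.51075e+06 s.
T_syn = |T₁ · T₂ / (T₁ − T₂)|.
T_syn = |1993.2 · 7.51075e+06 / (1993.2 − 7.51075e+06)| s ≈ 1994 s = 33.23 minutes.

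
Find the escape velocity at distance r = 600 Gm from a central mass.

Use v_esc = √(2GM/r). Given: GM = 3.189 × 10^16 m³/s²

Convert to SI: r = 600 Gm = 6e+11 m.
Escape velocity comes from setting total energy to zero: ½v² − GM/r = 0 ⇒ v_esc = √(2GM / r).
v_esc = √(2 · 3.189e+16 / 6e+11) m/s ≈ 326 m/s = 326 m/s.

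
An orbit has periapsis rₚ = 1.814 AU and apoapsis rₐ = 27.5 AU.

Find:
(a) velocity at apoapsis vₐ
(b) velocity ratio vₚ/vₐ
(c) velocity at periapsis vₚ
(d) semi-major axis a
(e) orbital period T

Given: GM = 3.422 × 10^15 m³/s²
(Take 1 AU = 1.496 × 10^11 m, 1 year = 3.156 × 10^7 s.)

Convert to SI: rₚ = 1.814 AU = 2.71374e+11 m; rₐ = 27.5 AU = 4.114e+12 m.
(a) With a = (rₚ + rₐ)/2 = 2.19269e+12 m, vₐ = √(GM (2/rₐ − 1/a)) = √(3.422e+15 · (2/4.114e+12 − 1/2.19269e+12)) m/s ≈ 10.15 m/s
(b) Conservation of angular momentum (rₚvₚ = rₐvₐ) gives vₚ/vₐ = rₐ/rₚ = 4.114e+12/2.71374e+11 ≈ 15.16
(c) With a = (rₚ + rₐ)/2 = 2.19269e+12 m, vₚ = √(GM (2/rₚ − 1/a)) = √(3.422e+15 · (2/2.71374e+11 − 1/2.19269e+12)) m/s ≈ 153.8 m/s
(d) a = (rₚ + rₐ)/2 = (2.71374e+11 + 4.114e+12)/2 ≈ 2.193e+12 m
(e) With a = (rₚ + rₐ)/2 = 2.19269e+12 m, T = 2π √(a³/GM) = 2π √((2.19269e+12)³/3.422e+15) s ≈ 3.487e+11 s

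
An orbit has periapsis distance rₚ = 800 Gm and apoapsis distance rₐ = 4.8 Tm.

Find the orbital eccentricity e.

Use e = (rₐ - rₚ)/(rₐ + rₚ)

Convert to SI: rₚ = 800 Gm = 8e+11 m; rₐ = 4.8 Tm = 4.8e+12 m.
e = (rₐ − rₚ) / (rₐ + rₚ).
e = (4.8e+12 − 8e+11) / (4.8e+12 + 8e+11) = 4e+12 / 5.6e+12 ≈ 0.7143.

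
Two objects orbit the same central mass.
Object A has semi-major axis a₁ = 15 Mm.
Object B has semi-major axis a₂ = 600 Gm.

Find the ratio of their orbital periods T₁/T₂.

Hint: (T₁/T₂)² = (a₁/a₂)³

Convert to SI: a₁ = 15 Mm = 1.5e+07 m; a₂ = 600 Gm = 6e+11 m.
From Kepler's third law, (T₁/T₂)² = (a₁/a₂)³, so T₁/T₂ = (a₁/a₂)^(3/2).
a₁/a₂ = 1.5e+07 / 6e+11 = 2.5e-05.
T₁/T₂ = (2.5e-05)^(3/2) ≈ 1.25e-07.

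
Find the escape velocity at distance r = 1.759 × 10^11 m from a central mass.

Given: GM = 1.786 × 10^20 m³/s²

Escape velocity comes from setting total energy to zero: ½v² − GM/r = 0 ⇒ v_esc = √(2GM / r).
v_esc = √(2 · 1.786e+20 / 1.759e+11) m/s ≈ 4.506e+04 m/s = 45.06 km/s.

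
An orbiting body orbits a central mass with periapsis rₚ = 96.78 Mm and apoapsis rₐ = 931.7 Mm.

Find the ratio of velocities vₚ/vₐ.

Convert to SI: rₚ = 96.78 Mm = 9.678e+07 m; rₐ = 931.7 Mm = 9.317e+08 m.
Conservation of angular momentum gives rₚvₚ = rₐvₐ, so vₚ/vₐ = rₐ/rₚ.
vₚ/vₐ = 9.317e+08 / 9.678e+07 ≈ 9.627.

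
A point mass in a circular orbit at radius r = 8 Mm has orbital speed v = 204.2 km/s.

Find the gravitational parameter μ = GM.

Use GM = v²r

Convert to SI: r = 8 Mm = 8e+06 m; v = 204.2 km/s = 204200 m/s.
For a circular orbit v² = GM/r, so GM = v² · r.
GM = (204200)² · 8e+06 m³/s² ≈ 3.336e+17 m³/s² = 3.336 × 10^17 m³/s².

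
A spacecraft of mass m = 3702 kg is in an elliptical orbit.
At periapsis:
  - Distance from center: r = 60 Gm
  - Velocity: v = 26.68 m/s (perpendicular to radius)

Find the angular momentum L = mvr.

Convert to SI: r = 60 Gm = 6e+10 m.
Since v is perpendicular to r, L = m · v · r.
L = 3702 · 26.68 · 6e+10 kg·m²/s ≈ 5.926e+15 kg·m²/s.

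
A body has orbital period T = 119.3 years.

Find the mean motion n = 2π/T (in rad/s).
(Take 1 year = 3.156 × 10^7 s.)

Convert to SI: T = 119.3 years = 3.76511e+09 s.
n = 2π / T.
n = 2π / 3.76511e+09 s ≈ 1.669e-09 rad/s.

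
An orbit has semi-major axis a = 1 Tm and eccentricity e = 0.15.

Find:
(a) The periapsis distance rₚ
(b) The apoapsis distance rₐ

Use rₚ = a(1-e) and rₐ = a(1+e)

Convert to SI: a = 1 Tm = 1e+12 m.
(a) rₚ = a(1 − e) = 1e+12 · (1 − 0.15) = 1e+12 · 0.85 ≈ 8.5e+11 m = 850 Gm.
(b) rₐ = a(1 + e) = 1e+12 · (1 + 0.15) = 1e+12 · 1.15 ≈ 1.15e+12 m = 1.15 Tm.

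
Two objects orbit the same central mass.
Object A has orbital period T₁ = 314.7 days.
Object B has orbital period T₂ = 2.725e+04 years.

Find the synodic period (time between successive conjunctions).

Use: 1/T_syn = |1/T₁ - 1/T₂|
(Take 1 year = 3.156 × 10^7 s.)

Convert to SI: T₁ = 314.7 days = 2.71901e+07 s; T₂ = 2.725e+04 years = 8.6001e+11 s.
T_syn = |T₁ · T₂ / (T₁ − T₂)|.
T_syn = |2.71901e+07 · 8.6001e+11 / (2.71901e+07 − 8.6001e+11)| s ≈ 2.719e+07 s = 314.7 days.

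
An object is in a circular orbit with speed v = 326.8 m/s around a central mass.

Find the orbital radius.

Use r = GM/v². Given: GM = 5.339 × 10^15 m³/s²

For a circular orbit, v² = GM / r, so r = GM / v².
r = 5.339e+15 / (326.8)² m ≈ 4.999e+10 m = 49.99 Gm.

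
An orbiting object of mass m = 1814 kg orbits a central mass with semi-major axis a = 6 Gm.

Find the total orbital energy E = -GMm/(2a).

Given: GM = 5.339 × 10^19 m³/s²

Convert to SI: a = 6 Gm = 6e+09 m.
E = −GMm / (2a).
E = −5.339e+19 · 1814 / (2 · 6e+09) J ≈ -8.071e+12 J = -8.071 TJ.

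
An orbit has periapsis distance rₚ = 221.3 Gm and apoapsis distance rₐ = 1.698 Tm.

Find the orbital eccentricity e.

Convert to SI: rₚ = 221.3 Gm = 2.213e+11 m; rₐ = 1.698 Tm = 1.698e+12 m.
e = (rₐ − rₚ) / (rₐ + rₚ).
e = (1.698e+12 − 2.213e+11) / (1.698e+12 + 2.213e+11) = 1.4767e+12 / 1.9193e+12 ≈ 0.7694.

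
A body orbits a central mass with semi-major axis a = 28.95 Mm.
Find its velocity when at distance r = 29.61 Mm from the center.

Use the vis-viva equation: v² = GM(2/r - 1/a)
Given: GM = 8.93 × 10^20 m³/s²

Convert to SI: a = 28.95 Mm = 2.895e+07 m; r = 29.61 Mm = 2.961e+07 m.
Vis-viva: v = √(GM · (2/r − 1/a)).
2/r − 1/a = 2/2.961e+07 − 1/2.895e+07 = 3.30024e-08 m⁻¹.
v = √(8.93e+20 · 3.30024e-08) m/s ≈ 5.429e+06 m/s = 5429 km/s.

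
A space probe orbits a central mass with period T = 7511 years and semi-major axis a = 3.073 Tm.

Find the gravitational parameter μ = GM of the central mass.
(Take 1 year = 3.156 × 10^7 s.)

Convert to SI: T = 7511 years = 2.37047e+11 s; a = 3.073 Tm = 3.073e+12 m.
GM = 4π² · a³ / T².
GM = 4π² · (3.073e+12)³ / (2.37047e+11)² m³/s² ≈ 2.039e+16 m³/s² = 2.039 × 10^16 m³/s².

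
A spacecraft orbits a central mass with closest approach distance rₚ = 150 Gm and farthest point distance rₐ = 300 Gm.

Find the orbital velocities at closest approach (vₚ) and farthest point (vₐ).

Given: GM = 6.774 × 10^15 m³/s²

Convert to SI: rₚ = 150 Gm = 1.5e+11 m; rₐ = 300 Gm = 3e+11 m.
Use the vis-viva equation v² = GM(2/r − 1/a) with a = (rₚ + rₐ)/2 = (1.5e+11 + 3e+11)/2 = 2.25e+11 m.
vₚ = √(GM · (2/rₚ − 1/a)) = √(6.774e+15 · (2/1.5e+11 − 1/2.25e+11)) m/s ≈ 245.4 m/s = 245.4 m/s.
vₐ = √(GM · (2/rₐ − 1/a)) = √(6.774e+15 · (2/3e+11 − 1/2.25e+11)) m/s ≈ 122.7 m/s = 122.7 m/s.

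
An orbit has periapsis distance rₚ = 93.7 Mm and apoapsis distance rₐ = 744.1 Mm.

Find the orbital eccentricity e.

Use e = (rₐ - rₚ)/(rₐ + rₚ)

Convert to SI: rₚ = 93.7 Mm = 9.37e+07 m; rₐ = 744.1 Mm = 7.441e+08 m.
e = (rₐ − rₚ) / (rₐ + rₚ).
e = (7.441e+08 − 9.37e+07) / (7.441e+08 + 9.37e+07) = 6.504e+08 / 8.378e+08 ≈ 0.7763.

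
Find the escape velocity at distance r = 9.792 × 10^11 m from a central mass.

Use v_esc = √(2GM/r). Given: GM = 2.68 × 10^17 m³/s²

Escape velocity comes from setting total energy to zero: ½v² − GM/r = 0 ⇒ v_esc = √(2GM / r).
v_esc = √(2 · 2.68e+17 / 9.792e+11) m/s ≈ 739.9 m/s = 739.9 m/s.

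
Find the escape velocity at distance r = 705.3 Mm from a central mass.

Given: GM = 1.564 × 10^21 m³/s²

Convert to SI: r = 705.3 Mm = 7.053e+08 m.
Escape velocity comes from setting total energy to zero: ½v² − GM/r = 0 ⇒ v_esc = √(2GM / r).
v_esc = √(2 · 1.564e+21 / 7.053e+08) m/s ≈ 2.106e+06 m/s = 2106 km/s.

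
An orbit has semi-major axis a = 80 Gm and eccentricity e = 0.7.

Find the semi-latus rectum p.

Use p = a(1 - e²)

Convert to SI: a = 80 Gm = 8e+10 m.
p = a (1 − e²).
p = 8e+10 · (1 − (0.7)²) = 8e+10 · 0.51 ≈ 4.08e+10 m = 40.8 Gm.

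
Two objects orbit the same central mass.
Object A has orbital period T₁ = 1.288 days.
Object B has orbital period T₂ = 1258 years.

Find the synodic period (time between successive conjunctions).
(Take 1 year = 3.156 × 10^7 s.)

Convert to SI: T₁ = 1.288 days = 111283 s; T₂ = 1258 years = 3.97025e+10 s.
T_syn = |T₁ · T₂ / (T₁ − T₂)|.
T_syn = |111283 · 3.97025e+10 / (111283 − 3.97025e+10)| s ≈ 1.113e+05 s = 1.288 days.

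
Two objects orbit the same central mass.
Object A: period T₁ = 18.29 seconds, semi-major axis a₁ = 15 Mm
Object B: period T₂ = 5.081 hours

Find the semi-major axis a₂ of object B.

Convert to SI: a₁ = 15 Mm = 1.5e+07 m; T₂ = 5.081 hours = 18291.6 s.
Kepler's third law: (T₁/T₂)² = (a₁/a₂)³ ⇒ a₂ = a₁ · (T₂/T₁)^(2/3).
T₂/T₁ = 18291.6 / 18.29 = 1000.09.
a₂ = 1.5e+07 · (1000.09)^(2/3) m ≈ 1.5e+09 m = 1.5 Gm.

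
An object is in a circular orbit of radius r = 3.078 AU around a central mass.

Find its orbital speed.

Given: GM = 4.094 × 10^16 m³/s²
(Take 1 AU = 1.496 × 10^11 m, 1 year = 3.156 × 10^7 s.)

Convert to SI: r = 3.078 AU = 4.60469e+11 m.
For a circular orbit, gravity supplies the centripetal force, so v = √(GM / r).
v = √(4.094e+16 / 4.60469e+11) m/s ≈ 298.2 m/s = 0.0629 AU/year.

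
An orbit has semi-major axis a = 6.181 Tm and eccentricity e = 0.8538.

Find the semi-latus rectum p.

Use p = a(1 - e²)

Convert to SI: a = 6.181 Tm = 6.181e+12 m.
p = a (1 − e²).
p = 6.181e+12 · (1 − (0.8538)²) = 6.181e+12 · 0.271026 ≈ 1.675e+12 m = 1.675 Tm.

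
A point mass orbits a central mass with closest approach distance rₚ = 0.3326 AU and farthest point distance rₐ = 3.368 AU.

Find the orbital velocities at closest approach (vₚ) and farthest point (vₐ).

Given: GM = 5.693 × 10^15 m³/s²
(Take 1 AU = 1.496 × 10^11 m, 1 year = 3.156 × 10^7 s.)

Convert to SI: rₚ = 0.3326 AU = 4.9757e+10 m; rₐ = 3.368 AU = 5.03853e+11 m.
Use the vis-viva equation v² = GM(2/r − 1/a) with a = (rₚ + rₐ)/2 = (4.9757e+10 + 5.03853e+11)/2 = 2.76805e+11 m.
vₚ = √(GM · (2/rₚ − 1/a)) = √(5.693e+15 · (2/4.9757e+10 − 1/2.76805e+11)) m/s ≈ 456.4 m/s = 0.09628 AU/year.
vₐ = √(GM · (2/rₐ − 1/a)) = √(5.693e+15 · (2/5.03853e+11 − 1/2.76805e+11)) m/s ≈ 45.07 m/s = 0.009507 AU/year.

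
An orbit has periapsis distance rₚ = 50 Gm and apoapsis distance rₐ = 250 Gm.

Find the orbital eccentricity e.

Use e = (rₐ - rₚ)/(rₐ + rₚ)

Convert to SI: rₚ = 50 Gm = 5e+10 m; rₐ = 250 Gm = 2.5e+11 m.
e = (rₐ − rₚ) / (rₐ + rₚ).
e = (2.5e+11 − 5e+10) / (2.5e+11 + 5e+10) = 2e+11 / 3e+11 ≈ 0.6667.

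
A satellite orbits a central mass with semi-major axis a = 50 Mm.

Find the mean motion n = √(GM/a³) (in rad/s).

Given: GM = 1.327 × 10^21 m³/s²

Convert to SI: a = 50 Mm = 5e+07 m.
n = √(GM / a³).
n = √(1.327e+21 / (5e+07)³) rad/s ≈ 0.103 rad/s.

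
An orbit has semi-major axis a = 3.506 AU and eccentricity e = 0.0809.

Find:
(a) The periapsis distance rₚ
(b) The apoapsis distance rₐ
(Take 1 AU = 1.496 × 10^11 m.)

Convert to SI: a = 3.506 AU = 5.24498e+11 m.
(a) rₚ = a(1 − e) = 5.24498e+11 · (1 − 0.0809) = 5.24498e+11 · 0.9191 ≈ 4.821e+11 m = 3.222 AU.
(b) rₐ = a(1 + e) = 5.24498e+11 · (1 + 0.0809) = 5.24498e+11 · 1.0809 ≈ 5.669e+11 m = 3.79 AU.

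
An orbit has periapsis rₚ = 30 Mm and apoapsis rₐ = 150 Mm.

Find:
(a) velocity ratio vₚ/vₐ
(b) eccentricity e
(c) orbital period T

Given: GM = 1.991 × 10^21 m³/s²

Convert to SI: rₚ = 30 Mm = 3e+07 m; rₐ = 150 Mm = 1.5e+08 m.
(a) Conservation of angular momentum (rₚvₚ = rₐvₐ) gives vₚ/vₐ = rₐ/rₚ = 1.5e+08/3e+07 ≈ 5
(b) e = (rₐ − rₚ)/(rₐ + rₚ) = (1.5e+08 − 3e+07)/(1.5e+08 + 3e+07) ≈ 0.6667
(c) With a = (rₚ + rₐ)/2 = 9e+07 m, T = 2π √(a³/GM) = 2π √((9e+07)³/1.991e+21) s ≈ 120.2 s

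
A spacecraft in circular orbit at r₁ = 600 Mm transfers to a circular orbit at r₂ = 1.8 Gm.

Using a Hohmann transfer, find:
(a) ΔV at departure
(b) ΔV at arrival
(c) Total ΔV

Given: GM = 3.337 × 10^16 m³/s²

Convert to SI: r₁ = 600 Mm = 6e+08 m; r₂ = 1.8 Gm = 1.8e+09 m.
Transfer semi-major axis: a_t = (r₁ + r₂)/2 = (6e+08 + 1.8e+09)/2 = 1.2e+09 m.
Circular speeds: v₁ = √(GM/r₁) = 7457.66 m/s, v₂ = √(GM/r₂) = 4305.68 m/s.
Transfer speeds (vis-viva v² = GM(2/r − 1/a_t)): v₁ᵗ = 9133.73 m/s, v₂ᵗ = 3044.58 m/s.
(a) ΔV₁ = |v₁ᵗ − v₁| ≈ 1676 m/s = 1.676 km/s.
(b) ΔV₂ = |v₂ − v₂ᵗ| ≈ 1261 m/s = 1.261 km/s.
(c) ΔV_total = ΔV₁ + ΔV₂ ≈ 2937 m/s = 2.937 km/s.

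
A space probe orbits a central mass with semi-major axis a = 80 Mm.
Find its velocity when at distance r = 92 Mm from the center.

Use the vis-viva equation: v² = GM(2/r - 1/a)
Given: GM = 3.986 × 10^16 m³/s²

Convert to SI: a = 80 Mm = 8e+07 m; r = 92 Mm = 9.2e+07 m.
Vis-viva: v = √(GM · (2/r − 1/a)).
2/r − 1/a = 2/9.2e+07 − 1/8e+07 = 9.23913e-09 m⁻¹.
v = √(3.986e+16 · 9.23913e-09) m/s ≈ 1.919e+04 m/s = 19.19 km/s.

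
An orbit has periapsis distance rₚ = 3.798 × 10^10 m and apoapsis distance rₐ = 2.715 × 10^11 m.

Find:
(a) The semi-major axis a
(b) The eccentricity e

(a) a = (rₚ + rₐ) / 2 = (3.798e+10 + 2.715e+11) / 2 ≈ 1.547e+11 m = 1.547 × 10^11 m.
(b) e = (rₐ − rₚ) / (rₐ + rₚ) = (2.715e+11 − 3.798e+10) / (2.715e+11 + 3.798e+10) ≈ 0.7546.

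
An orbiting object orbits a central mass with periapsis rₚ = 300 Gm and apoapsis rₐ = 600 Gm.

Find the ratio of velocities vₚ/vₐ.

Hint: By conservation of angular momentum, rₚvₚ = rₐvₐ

Convert to SI: rₚ = 300 Gm = 3e+11 m; rₐ = 600 Gm = 6e+11 m.
Conservation of angular momentum gives rₚvₚ = rₐvₐ, so vₚ/vₐ = rₐ/rₚ.
vₚ/vₐ = 6e+11 / 3e+11 ≈ 2.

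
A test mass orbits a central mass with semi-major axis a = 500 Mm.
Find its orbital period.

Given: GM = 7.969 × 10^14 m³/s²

Convert to SI: a = 500 Mm = 5e+08 m.
Kepler's third law: T = 2π √(a³ / GM).
Substituting a = 5e+08 m and GM = 7.969e+14 m³/s²:
T = 2π √((5e+08)³ / 7.969e+14) s
T ≈ 2.488e+06 s = 28.8 days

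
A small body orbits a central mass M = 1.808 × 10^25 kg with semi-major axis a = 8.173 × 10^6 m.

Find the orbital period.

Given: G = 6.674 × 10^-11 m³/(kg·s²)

GM = G · M = 6.674e-11 · 1.808e+25 = 1.20666e+15 m³/s².
Kepler's third law: T = 2π √(a³ / GM).
Substituting a = 8.173e+06 m and GM = 1.20666e+15 m³/s²:
T = 2π √((8.173e+06)³ / 1.20666e+15) s
T ≈ 4226 s = 1.174 hours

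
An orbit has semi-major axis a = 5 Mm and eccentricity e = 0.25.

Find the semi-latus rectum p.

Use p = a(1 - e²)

Convert to SI: a = 5 Mm = 5e+06 m.
p = a (1 − e²).
p = 5e+06 · (1 − (0.25)²) = 5e+06 · 0.9375 ≈ 4.688e+06 m = 4.688 Mm.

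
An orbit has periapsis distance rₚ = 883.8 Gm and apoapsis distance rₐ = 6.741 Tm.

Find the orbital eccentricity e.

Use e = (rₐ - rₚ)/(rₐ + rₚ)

Convert to SI: rₚ = 883.8 Gm = 8.838e+11 m; rₐ = 6.741 Tm = 6.741e+12 m.
e = (rₐ − rₚ) / (rₐ + rₚ).
e = (6.741e+12 − 8.838e+11) / (6.741e+12 + 8.838e+11) = 5.8572e+12 / 7.6248e+12 ≈ 0.7682.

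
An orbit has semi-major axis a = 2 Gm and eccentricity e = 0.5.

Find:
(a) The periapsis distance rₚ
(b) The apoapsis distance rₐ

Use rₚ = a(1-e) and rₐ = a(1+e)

Convert to SI: a = 2 Gm = 2e+09 m.
(a) rₚ = a(1 − e) = 2e+09 · (1 − 0.5) = 2e+09 · 0.5 ≈ 1e+09 m = 1 Gm.
(b) rₐ = a(1 + e) = 2e+09 · (1 + 0.5) = 2e+09 · 1.5 ≈ 3e+09 m = 3 Gm.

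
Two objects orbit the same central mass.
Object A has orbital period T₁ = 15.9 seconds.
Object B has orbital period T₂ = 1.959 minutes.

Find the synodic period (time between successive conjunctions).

Convert to SI: T₂ = 1.959 minutes = 117.54 s.
T_syn = |T₁ · T₂ / (T₁ − T₂)|.
T_syn = |15.9 · 117.54 / (15.9 − 117.54)| s ≈ 18.39 s = 18.39 seconds.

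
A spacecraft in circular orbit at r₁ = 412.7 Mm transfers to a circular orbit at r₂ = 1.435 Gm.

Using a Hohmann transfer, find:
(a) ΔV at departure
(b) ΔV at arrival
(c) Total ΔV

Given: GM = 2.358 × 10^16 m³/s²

Convert to SI: r₁ = 412.7 Mm = 4.127e+08 m; r₂ = 1.435 Gm = 1.435e+09 m.
Transfer semi-major axis: a_t = (r₁ + r₂)/2 = (4.127e+08 + 1.435e+09)/2 = 9.2385e+08 m.
Circular speeds: v₁ = √(GM/r₁) = 7558.83 m/s, v₂ = √(GM/r₂) = 4053.65 m/s.
Transfer speeds (vis-viva v² = GM(2/r − 1/a_t)): v₁ᵗ = 9420.63 m/s, v₂ᵗ = 2709.33 m/s.
(a) ΔV₁ = |v₁ᵗ − v₁| ≈ 1862 m/s = 1.862 km/s.
(b) ΔV₂ = |v₂ − v₂ᵗ| ≈ 1344 m/s = 1.344 km/s.
(c) ΔV_total = ΔV₁ + ΔV₂ ≈ 3206 m/s = 3.206 km/s.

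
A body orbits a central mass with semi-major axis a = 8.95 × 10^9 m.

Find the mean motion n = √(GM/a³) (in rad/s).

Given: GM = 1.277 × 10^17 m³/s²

n = √(GM / a³).
n = √(1.277e+17 / (8.95e+09)³) rad/s ≈ 4.22e-07 rad/s.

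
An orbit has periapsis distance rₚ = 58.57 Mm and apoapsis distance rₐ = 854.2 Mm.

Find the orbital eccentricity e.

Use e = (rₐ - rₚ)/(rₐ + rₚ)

Convert to SI: rₚ = 58.57 Mm = 5.857e+07 m; rₐ = 854.2 Mm = 8.542e+08 m.
e = (rₐ − rₚ) / (rₐ + rₚ).
e = (8.542e+08 − 5.857e+07) / (8.542e+08 + 5.857e+07) = 7.9563e+08 / 9.1277e+08 ≈ 0.8717.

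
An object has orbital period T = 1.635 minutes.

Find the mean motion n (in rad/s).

Convert to SI: T = 1.635 minutes = 98.1 s.
n = 2π / T.
n = 2π / 98.1 s ≈ 0.06405 rad/s.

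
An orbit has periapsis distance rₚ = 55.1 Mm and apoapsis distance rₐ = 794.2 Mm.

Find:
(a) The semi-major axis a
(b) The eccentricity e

Convert to SI: rₚ = 55.1 Mm = 5.51e+07 m; rₐ = 794.2 Mm = 7.942e+08 m.
(a) a = (rₚ + rₐ) / 2 = (5.51e+07 + 7.942e+08) / 2 ≈ 4.246e+08 m = 424.6 Mm.
(b) e = (rₐ − rₚ) / (rₐ + rₚ) = (7.942e+08 − 5.51e+07) / (7.942e+08 + 5.51e+07) ≈ 0.8702.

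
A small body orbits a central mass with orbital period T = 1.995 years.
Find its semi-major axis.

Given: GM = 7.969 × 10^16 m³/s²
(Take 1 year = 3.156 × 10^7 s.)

Convert to SI: T = 1.995 years = 6.29622e+07 s.
Invert Kepler's third law: a = (GM · T² / (4π²))^(1/3).
Substituting T = 6.29622e+07 s and GM = 7.969e+16 m³/s²:
a = (7.969e+16 · (6.29622e+07)² / (4π²))^(1/3) m
a ≈ 2e+10 m = 20 Gm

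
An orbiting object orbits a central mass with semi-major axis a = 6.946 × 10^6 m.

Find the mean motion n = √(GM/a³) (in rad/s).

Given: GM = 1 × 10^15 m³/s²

n = √(GM / a³).
n = √(1e+15 / (6.946e+06)³) rad/s ≈ 0.001727 rad/s.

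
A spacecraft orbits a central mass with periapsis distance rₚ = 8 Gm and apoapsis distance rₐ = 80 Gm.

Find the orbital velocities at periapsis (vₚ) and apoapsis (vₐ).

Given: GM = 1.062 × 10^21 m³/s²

Convert to SI: rₚ = 8 Gm = 8e+09 m; rₐ = 80 Gm = 8e+10 m.
Use the vis-viva equation v² = GM(2/r − 1/a) with a = (rₚ + rₐ)/2 = (8e+09 + 8e+10)/2 = 4.4e+10 m.
vₚ = √(GM · (2/rₚ − 1/a)) = √(1.062e+21 · (2/8e+09 − 1/4.4e+10)) m/s ≈ 4.913e+05 m/s = 491.3 km/s.
vₐ = √(GM · (2/rₐ − 1/a)) = √(1.062e+21 · (2/8e+10 − 1/4.4e+10)) m/s ≈ 4.913e+04 m/s = 49.13 km/s.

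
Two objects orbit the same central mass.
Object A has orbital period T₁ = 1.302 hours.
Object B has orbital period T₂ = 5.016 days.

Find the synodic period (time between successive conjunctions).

Convert to SI: T₁ = 1.302 hours = 4687.2 s; T₂ = 5.016 days = 433382 s.
T_syn = |T₁ · T₂ / (T₁ − T₂)|.
T_syn = |4687.2 · 433382 / (4687.2 − 433382)| s ≈ 4738 s = 1.316 hours.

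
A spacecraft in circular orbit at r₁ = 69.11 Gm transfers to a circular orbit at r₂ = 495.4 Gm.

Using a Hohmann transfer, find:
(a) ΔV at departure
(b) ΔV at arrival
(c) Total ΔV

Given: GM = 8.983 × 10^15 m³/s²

Convert to SI: r₁ = 69.11 Gm = 6.911e+10 m; r₂ = 495.4 Gm = 4.954e+11 m.
Transfer semi-major axis: a_t = (r₁ + r₂)/2 = (6.911e+10 + 4.954e+11)/2 = 2.82255e+11 m.
Circular speeds: v₁ = √(GM/r₁) = 360.529 m/s, v₂ = √(GM/r₂) = 134.658 m/s.
Transfer speeds (vis-viva v² = GM(2/r − 1/a_t)): v₁ᵗ = 477.636 m/s, v₂ᵗ = 66.6319 m/s.
(a) ΔV₁ = |v₁ᵗ − v₁| ≈ 117.1 m/s = 117.1 m/s.
(b) ΔV₂ = |v₂ − v₂ᵗ| ≈ 68.03 m/s = 68.03 m/s.
(c) ΔV_total = ΔV₁ + ΔV₂ ≈ 185.1 m/s = 185.1 m/s.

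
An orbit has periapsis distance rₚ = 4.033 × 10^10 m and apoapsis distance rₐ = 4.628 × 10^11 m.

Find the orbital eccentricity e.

e = (rₐ − rₚ) / (rₐ + rₚ).
e = (4.628e+11 − 4.033e+10) / (4.628e+11 + 4.033e+10) = 4.2247e+11 / 5.0313e+11 ≈ 0.8397.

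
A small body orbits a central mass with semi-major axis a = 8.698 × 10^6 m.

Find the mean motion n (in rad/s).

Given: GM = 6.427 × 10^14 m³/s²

n = √(GM / a³).
n = √(6.427e+14 / (8.698e+06)³) rad/s ≈ 0.0009883 rad/s.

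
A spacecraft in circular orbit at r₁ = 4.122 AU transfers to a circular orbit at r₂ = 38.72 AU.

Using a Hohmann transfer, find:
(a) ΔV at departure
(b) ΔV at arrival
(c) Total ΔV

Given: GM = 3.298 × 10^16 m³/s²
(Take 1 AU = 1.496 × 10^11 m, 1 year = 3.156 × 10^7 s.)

Convert to SI: r₁ = 4.122 AU = 6.16651e+11 m; r₂ = 38.72 AU = 5.79251e+12 m.
Transfer semi-major axis: a_t = (r₁ + r₂)/2 = (6.16651e+11 + 5.79251e+12)/2 = 3.20458e+12 m.
Circular speeds: v₁ = √(GM/r₁) = 231.263 m/s, v₂ = √(GM/r₂) = 75.4557 m/s.
Transfer speeds (vis-viva v² = GM(2/r − 1/a_t)): v₁ᵗ = 310.923 m/s, v₂ᵗ = 33.0998 m/s.
(a) ΔV₁ = |v₁ᵗ − v₁| ≈ 79.66 m/s = 0.01681 AU/year.
(b) ΔV₂ = |v₂ − v₂ᵗ| ≈ 42.36 m/s = 0.008935 AU/year.
(c) ΔV_total = ΔV₁ + ΔV₂ ≈ 122 m/s = 0.02574 AU/year.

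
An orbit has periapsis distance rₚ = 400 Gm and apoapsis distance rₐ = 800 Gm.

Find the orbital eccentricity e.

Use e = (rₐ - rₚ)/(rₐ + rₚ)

Convert to SI: rₚ = 400 Gm = 4e+11 m; rₐ = 800 Gm = 8e+11 m.
e = (rₐ − rₚ) / (rₐ + rₚ).
e = (8e+11 − 4e+11) / (8e+11 + 4e+11) = 4e+11 / 1.2e+12 ≈ 0.3333.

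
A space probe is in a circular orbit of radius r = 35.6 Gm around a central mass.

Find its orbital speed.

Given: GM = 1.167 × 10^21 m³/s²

Convert to SI: r = 35.6 Gm = 3.56e+10 m.
For a circular orbit, gravity supplies the centripetal force, so v = √(GM / r).
v = √(1.167e+21 / 3.56e+10) m/s ≈ 1.811e+05 m/s = 181.1 km/s.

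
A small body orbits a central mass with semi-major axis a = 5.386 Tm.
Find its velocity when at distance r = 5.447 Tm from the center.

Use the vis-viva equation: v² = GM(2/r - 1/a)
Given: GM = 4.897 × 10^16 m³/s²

Convert to SI: a = 5.386 Tm = 5.386e+12 m; r = 5.447 Tm = 5.447e+12 m.
Vis-viva: v = √(GM · (2/r − 1/a)).
2/r − 1/a = 2/5.447e+12 − 1/5.386e+12 = 1.81508e-13 m⁻¹.
v = √(4.897e+16 · 1.81508e-13) m/s ≈ 94.28 m/s = 94.28 m/s.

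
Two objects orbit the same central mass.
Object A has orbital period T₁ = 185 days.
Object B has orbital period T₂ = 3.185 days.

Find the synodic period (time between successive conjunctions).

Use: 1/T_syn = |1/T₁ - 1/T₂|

Convert to SI: T₁ = 185 days = 1.5984e+07 s; T₂ = 3.185 days = 275184 s.
T_syn = |T₁ · T₂ / (T₁ − T₂)|.
T_syn = |1.5984e+07 · 275184 / (1.5984e+07 − 275184)| s ≈ 2.8e+05 s = 3.241 days.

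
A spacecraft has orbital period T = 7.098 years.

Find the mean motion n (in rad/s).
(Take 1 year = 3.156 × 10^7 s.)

Convert to SI: T = 7.098 years = 2.24013e+08 s.
n = 2π / T.
n = 2π / 2.24013e+08 s ≈ 2.805e-08 rad/s.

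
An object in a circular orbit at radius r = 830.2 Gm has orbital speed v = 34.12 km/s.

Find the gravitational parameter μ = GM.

Convert to SI: r = 830.2 Gm = 8.302e+11 m; v = 34.12 km/s = 34120 m/s.
For a circular orbit v² = GM/r, so GM = v² · r.
GM = (34120)² · 8.302e+11 m³/s² ≈ 9.665e+20 m³/s² = 9.665 × 10^20 m³/s².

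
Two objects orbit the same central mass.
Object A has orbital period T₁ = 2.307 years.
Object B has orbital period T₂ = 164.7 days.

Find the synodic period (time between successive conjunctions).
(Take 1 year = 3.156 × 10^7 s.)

Convert to SI: T₁ = 2.307 years = 7.28089e+07 s; T₂ = 164.7 days = 1.42301e+07 s.
T_syn = |T₁ · T₂ / (T₁ − T₂)|.
T_syn = |7.28089e+07 · 1.42301e+07 / (7.28089e+07 − 1.42301e+07)| s ≈ 1.769e+07 s = 204.7 days.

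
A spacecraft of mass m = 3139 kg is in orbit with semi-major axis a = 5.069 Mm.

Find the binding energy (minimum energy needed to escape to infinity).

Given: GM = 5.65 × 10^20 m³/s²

Convert to SI: a = 5.069 Mm = 5.069e+06 m.
Total orbital energy is E = −GMm/(2a); binding energy is E_bind = −E = GMm/(2a).
E_bind = 5.65e+20 · 3139 / (2 · 5.069e+06) J ≈ 1.749e+17 J = 174.9 PJ.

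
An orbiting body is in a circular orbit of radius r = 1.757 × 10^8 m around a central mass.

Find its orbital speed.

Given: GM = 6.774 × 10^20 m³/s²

For a circular orbit, gravity supplies the centripetal force, so v = √(GM / r).
v = √(6.774e+20 / 1.757e+08) m/s ≈ 1.964e+06 m/s = 1964 km/s.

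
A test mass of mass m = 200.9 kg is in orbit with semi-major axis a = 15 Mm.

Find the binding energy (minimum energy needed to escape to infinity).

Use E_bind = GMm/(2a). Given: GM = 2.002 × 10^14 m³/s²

Convert to SI: a = 15 Mm = 1.5e+07 m.
Total orbital energy is E = −GMm/(2a); binding energy is E_bind = −E = GMm/(2a).
E_bind = 2.002e+14 · 200.9 / (2 · 1.5e+07) J ≈ 1.341e+09 J = 1.341 GJ.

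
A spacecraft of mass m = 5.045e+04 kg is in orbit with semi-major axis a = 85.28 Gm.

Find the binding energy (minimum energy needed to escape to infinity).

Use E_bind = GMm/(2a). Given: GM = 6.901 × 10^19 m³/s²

Convert to SI: a = 85.28 Gm = 8.528e+10 m.
Total orbital energy is E = −GMm/(2a); binding energy is E_bind = −E = GMm/(2a).
E_bind = 6.901e+19 · 5.045e+04 / (2 · 8.528e+10) J ≈ 2.041e+13 J = 20.41 TJ.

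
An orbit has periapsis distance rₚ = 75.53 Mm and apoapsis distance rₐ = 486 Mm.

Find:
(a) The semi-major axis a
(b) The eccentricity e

Convert to SI: rₚ = 75.53 Mm = 7.553e+07 m; rₐ = 486 Mm = 4.86e+08 m.
(a) a = (rₚ + rₐ) / 2 = (7.553e+07 + 4.86e+08) / 2 ≈ 2.808e+08 m = 280.8 Mm.
(b) e = (rₐ − rₚ) / (rₐ + rₚ) = (4.86e+08 − 7.553e+07) / (4.86e+08 + 7.553e+07) ≈ 0.731.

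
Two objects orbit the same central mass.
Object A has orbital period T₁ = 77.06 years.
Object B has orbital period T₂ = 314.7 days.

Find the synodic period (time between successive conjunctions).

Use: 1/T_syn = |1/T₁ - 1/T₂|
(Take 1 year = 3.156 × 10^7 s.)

Convert to SI: T₁ = 77.06 years = 2.43201e+09 s; T₂ = 314.7 days = 2.71901e+07 s.
T_syn = |T₁ · T₂ / (T₁ − T₂)|.
T_syn = |2.43201e+09 · 2.71901e+07 / (2.43201e+09 − 2.71901e+07)| s ≈ 2.75e+07 s = 318.3 days.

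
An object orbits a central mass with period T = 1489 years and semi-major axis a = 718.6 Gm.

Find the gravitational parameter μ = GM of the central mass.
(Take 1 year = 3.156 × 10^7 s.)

Convert to SI: T = 1489 years = 4.69928e+10 s; a = 718.6 Gm = 7.186e+11 m.
GM = 4π² · a³ / T².
GM = 4π² · (7.186e+11)³ / (4.69928e+10)² m³/s² ≈ 6.634e+15 m³/s² = 6.634 × 10^15 m³/s².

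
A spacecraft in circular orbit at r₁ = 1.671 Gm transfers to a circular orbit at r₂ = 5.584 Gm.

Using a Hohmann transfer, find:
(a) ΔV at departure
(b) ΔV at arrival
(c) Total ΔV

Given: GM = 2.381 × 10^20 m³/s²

Convert to SI: r₁ = 1.671 Gm = 1.671e+09 m; r₂ = 5.584 Gm = 5.584e+09 m.
Transfer semi-major axis: a_t = (r₁ + r₂)/2 = (1.671e+09 + 5.584e+09)/2 = 3.6275e+09 m.
Circular speeds: v₁ = √(GM/r₁) = 377478 m/s, v₂ = √(GM/r₂) = 206494 m/s.
Transfer speeds (vis-viva v² = GM(2/r − 1/a_t)): v₁ᵗ = 468339 m/s, v₂ᵗ = 140149 m/s.
(a) ΔV₁ = |v₁ᵗ − v₁| ≈ 9.086e+04 m/s = 90.86 km/s.
(b) ΔV₂ = |v₂ − v₂ᵗ| ≈ 6.634e+04 m/s = 66.34 km/s.
(c) ΔV_total = ΔV₁ + ΔV₂ ≈ 1.572e+05 m/s = 157.2 km/s.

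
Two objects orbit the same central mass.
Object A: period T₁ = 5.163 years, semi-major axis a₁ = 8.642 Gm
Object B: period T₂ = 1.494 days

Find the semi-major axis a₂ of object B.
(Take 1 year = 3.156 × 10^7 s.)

Convert to SI: T₁ = 5.163 years = 1.62944e+08 s; a₁ = 8.642 Gm = 8.642e+09 m; T₂ = 1.494 days = 129082 s.
Kepler's third law: (T₁/T₂)² = (a₁/a₂)³ ⇒ a₂ = a₁ · (T₂/T₁)^(2/3).
T₂/T₁ = 129082 / 1.62944e+08 = 0.000792182.
a₂ = 8.642e+09 · (0.000792182)^(2/3) m ≈ 7.399e+07 m = 73.99 Mm.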